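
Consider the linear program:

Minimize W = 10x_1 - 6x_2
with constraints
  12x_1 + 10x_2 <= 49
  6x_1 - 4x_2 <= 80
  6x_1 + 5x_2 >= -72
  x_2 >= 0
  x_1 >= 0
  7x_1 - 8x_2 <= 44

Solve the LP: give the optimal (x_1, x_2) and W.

Vertices and W = 10x_1 - 6x_2:
  (49/12, 0) → W = 245/6
  (0, 49/10) → W = -147/5
  (0, 0) → W = 0

x_1 = 0, x_2 = 49/10, minimum W = -147/5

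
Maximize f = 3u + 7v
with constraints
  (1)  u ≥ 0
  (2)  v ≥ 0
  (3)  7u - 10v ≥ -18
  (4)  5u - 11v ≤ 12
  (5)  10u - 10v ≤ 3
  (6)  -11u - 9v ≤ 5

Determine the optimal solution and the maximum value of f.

Extreme points and f = 3u + 7v:
  (0, 0) → f = 0
  (0, 9/5) → f = 63/5
  (3/10, 0) → f = 9/10
  (7, 67/10) → f = 679/10

The binding constraints are 7u - 10v = -18 and 10u - 10v = 3.
Solving simultaneously gives u = 7, v = 67/10.

u = 7, v = 67/10, maximum f = 679/10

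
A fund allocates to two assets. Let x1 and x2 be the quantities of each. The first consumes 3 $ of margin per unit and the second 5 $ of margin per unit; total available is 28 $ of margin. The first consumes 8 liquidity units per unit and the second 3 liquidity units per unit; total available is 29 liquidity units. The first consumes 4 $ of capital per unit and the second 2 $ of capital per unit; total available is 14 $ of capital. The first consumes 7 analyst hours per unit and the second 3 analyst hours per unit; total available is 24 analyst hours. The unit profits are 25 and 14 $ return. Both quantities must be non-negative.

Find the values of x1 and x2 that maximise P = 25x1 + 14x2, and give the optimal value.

x1 = 1, x2 = 5, maximum P = 95

Extreme points and P = 25x1 + 14x2:
  (0, 0) → P = 0
  (0, 28/5) → P = 392/5
  (24/7, 0) → P = 600/7
  (1, 5) → P = 95
  (3, 1) → P = 89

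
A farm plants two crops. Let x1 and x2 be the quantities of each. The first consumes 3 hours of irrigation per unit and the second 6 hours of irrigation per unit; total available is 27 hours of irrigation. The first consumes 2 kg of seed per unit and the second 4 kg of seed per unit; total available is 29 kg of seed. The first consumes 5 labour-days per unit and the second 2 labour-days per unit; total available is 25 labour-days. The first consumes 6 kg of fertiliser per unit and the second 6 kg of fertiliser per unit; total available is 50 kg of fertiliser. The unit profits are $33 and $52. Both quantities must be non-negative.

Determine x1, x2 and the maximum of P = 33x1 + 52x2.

x1 = 4, x2 = 5/2, maximum P = 262

Extreme points and P = 33x1 + 52x2:
  (0, 0) → P = 0
  (0, 9/2) → P = 234
  (5, 0) → P = 165
  (4, 5/2) → P = 262

The binding constraints are 3x1 + 6x2 = 27 and 5x1 + 2x2 = 25.
Solving simultaneously gives x1 = 4, x2 = 5/2.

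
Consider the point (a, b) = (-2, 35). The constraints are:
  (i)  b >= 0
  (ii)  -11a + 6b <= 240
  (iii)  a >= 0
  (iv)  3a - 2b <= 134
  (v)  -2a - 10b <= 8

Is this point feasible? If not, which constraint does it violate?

not feasible — violates (iii)

Constraint (iii): a = -2, which is not ≥ 0. All other constraints are satisfied.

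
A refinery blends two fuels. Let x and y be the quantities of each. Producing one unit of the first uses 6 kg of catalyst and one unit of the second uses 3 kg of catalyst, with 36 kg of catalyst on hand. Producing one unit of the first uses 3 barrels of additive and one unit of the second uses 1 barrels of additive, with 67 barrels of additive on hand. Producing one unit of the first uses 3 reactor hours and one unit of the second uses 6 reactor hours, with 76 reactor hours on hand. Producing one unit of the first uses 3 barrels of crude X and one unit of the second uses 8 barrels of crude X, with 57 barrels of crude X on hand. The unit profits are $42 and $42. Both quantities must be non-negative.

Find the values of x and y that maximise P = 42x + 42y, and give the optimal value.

x = 3, y = 6, maximum P = 378

Vertices and P = 42x + 42y:
  (0, 0) → P = 0
  (0, 57/8) → P = 1197/4
  (6, 0) → P = 252
  (3, 6) → P = 378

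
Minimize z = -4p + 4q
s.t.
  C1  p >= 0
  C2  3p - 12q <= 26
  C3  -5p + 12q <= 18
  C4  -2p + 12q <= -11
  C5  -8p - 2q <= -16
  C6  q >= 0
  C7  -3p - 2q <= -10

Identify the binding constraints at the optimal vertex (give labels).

Extreme points and z = -4p + 4q:
  (15, 19/12) → z = -161/3
  (26/3, 0) → z = -104/3
  (11/2, 0) → z = -22

The minimum is at (15, 19/12). Substituting into each constraint, equality holds for C2 and C4; the remaining constraints have slack.

C2 and C4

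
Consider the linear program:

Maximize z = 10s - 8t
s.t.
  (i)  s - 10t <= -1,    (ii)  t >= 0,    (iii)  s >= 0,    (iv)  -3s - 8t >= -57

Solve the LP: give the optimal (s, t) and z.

Feasible corners and z = 10s - 8t:
  (0, 1/10) → z = -4/5
  (281/19, 30/19) → z = 2570/19
  (0, 57/8) → z = -57

At the optimal vertex, s - 10t = -1 and -3s - 8t = -57.
Solving simultaneously gives s = 281/19, t = 30/19.

s = 281/19, t = 30/19, maximum z = 2570/19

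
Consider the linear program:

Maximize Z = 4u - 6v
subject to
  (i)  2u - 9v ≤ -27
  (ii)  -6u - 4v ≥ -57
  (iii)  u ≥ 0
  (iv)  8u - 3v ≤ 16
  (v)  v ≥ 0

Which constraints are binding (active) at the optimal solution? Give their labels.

(i) and (iv)

Corner points and Z = 4u - 6v:
  (0, 3) → Z = -18
  (75/22, 124/33) → Z = -98/11
  (0, 57/4) → Z = -171/2
  (47/10, 36/5) → Z = -122/5

The maximum is at (75/22, 124/33). Substituting into each constraint, equality holds for (i) and (iv); the remaining constraints have slack.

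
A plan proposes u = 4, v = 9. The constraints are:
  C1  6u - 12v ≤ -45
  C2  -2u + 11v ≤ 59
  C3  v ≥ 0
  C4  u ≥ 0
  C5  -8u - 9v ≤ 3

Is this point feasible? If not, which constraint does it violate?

not feasible — violates C2

Constraint C2: -2u + 11v = 91, which is not ≤ 59. All other constraints are satisfied.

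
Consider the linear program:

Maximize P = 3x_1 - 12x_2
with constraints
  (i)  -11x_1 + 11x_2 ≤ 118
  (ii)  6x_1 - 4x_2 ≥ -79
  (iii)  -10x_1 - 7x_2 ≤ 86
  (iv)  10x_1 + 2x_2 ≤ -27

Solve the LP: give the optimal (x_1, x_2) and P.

x_1 = -17/50, x_2 = -59/5, maximum P = 7029/50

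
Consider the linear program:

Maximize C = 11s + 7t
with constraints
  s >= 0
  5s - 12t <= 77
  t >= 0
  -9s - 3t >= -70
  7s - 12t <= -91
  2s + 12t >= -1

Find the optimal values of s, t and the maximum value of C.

s = 0, t = 70/3, maximum C = 490/3

Feasible corners and C = 11s + 7t:
  (0, 70/3) → C = 490/3
  (0, 91/12) → C = 637/12
  (189/43, 1309/129) → C = 15400/129

The binding constraints are s = 0 and -9s - 3t = -70.
Solving simultaneously gives s = 0, t = 70/3.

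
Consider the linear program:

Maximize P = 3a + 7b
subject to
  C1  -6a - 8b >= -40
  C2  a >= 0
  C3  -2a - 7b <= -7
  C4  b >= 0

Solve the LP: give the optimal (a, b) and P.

Feasible corners and P = 3a + 7b:
  (0, 5) → P = 35
  (20/3, 0) → P = 20
  (0, 1) → P = 7
  (7/2, 0) → P = 21/2

At the optimal vertex, -6a - 8b = -40 and a = 0.
Solving simultaneously gives a = 0, b = 5.

a = 0, b = 5, maximum P = 35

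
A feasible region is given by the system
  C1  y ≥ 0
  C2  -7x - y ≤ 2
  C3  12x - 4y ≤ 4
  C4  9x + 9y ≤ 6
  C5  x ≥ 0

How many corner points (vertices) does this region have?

4

The feasible vertices (each the meet of two boundaries and inside every other half-plane) are:
  (1/3, 0)
  (0, 0)
  (5/12, 1/4)
  (0, 2/3)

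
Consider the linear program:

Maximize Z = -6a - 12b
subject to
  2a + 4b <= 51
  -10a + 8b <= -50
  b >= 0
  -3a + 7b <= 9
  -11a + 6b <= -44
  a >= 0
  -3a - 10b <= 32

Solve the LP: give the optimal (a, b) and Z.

a = 5, b = 0, maximum Z = -30

Feasible corners and Z = -6a - 12b:
  (51/2, 0) → Z = -153
  (321/26, 171/26) → Z = -153
  (5, 0) → Z = -30
  (211/23, 120/23) → Z = -2706/23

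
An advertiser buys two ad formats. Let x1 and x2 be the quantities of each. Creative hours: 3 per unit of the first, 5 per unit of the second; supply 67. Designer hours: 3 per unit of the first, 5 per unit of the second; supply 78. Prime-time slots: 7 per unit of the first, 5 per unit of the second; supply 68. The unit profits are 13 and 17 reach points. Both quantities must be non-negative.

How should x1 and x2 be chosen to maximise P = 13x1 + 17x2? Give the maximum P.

x1 = 1/4, x2 = 53/4, maximum P = 457/2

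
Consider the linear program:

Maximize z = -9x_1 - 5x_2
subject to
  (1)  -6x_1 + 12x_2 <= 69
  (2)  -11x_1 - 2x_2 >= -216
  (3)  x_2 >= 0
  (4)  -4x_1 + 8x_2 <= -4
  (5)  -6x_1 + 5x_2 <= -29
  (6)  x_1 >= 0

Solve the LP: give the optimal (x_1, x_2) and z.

x_1 = 29/6, x_2 = 0, maximum z = -87/2

The optimum lies where x_2 = 0 and -6x_1 + 5x_2 = -29.
Solving simultaneously gives x_1 = 29/6, x_2 = 0.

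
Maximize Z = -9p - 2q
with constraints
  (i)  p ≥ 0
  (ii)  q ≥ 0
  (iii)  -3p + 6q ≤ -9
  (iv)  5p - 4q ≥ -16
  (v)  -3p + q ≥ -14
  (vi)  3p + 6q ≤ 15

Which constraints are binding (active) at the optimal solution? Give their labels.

(ii) and (iii)

Extreme points and Z = -9p - 2q:
  (3, 0) → Z = -27
  (14/3, 0) → Z = -42
  (4, 1/2) → Z = -37
  (33/7, 1/7) → Z = -299/7

The maximum is at (3, 0). Substituting into each constraint, equality holds for (ii) and (iii); the remaining constraints have slack.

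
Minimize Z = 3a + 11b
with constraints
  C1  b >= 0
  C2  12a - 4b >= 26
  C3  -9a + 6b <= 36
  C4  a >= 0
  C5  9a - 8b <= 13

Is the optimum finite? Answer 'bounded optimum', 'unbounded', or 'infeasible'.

Feasible corners and Z = 3a + 11b:
  (25/3, 37/2) → Z = 457/2
  (13/5, 13/10) → Z = 221/10
The feasible region has finitely many vertices and no improving ray; the minimum is 221/10 at (13/5, 13/10).

bounded optimum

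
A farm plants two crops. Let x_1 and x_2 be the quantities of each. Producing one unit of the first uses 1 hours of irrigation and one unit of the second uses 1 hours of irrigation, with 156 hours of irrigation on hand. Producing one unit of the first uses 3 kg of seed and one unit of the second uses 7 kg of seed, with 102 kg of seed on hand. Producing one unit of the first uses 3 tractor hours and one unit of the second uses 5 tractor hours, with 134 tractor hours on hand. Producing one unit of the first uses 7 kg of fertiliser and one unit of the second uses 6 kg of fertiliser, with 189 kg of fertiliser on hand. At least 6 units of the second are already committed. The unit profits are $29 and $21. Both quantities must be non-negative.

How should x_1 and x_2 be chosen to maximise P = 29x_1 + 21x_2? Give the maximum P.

The optimum lies where 3x_1 + 7x_2 = 102 and x_2 = 6.
Solving simultaneously gives x_1 = 20, x_2 = 6.

x_1 = 20, x_2 = 6, maximum P = 706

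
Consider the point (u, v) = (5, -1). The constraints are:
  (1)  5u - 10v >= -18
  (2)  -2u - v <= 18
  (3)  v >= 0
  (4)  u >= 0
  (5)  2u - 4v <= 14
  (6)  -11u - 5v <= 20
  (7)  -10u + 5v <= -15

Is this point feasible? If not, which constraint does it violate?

not feasible — violates (3)

Constraint (3): v = -1, which is not ≥ 0. All other constraints are satisfied.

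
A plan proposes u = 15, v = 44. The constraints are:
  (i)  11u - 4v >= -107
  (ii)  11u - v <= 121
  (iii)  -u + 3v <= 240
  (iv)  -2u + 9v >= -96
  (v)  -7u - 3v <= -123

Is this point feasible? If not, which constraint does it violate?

(i): -11 ≥ -107 ✓
(ii): 121 ≤ 121 ✓
(iii): 117 ≤ 240 ✓
(iv): 366 ≥ -96 ✓
(v): -237 ≤ -123 ✓

feasible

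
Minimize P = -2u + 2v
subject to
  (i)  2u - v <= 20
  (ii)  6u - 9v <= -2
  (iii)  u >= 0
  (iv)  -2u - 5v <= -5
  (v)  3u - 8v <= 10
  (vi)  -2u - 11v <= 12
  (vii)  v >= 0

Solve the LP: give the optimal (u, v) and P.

Corner points and P = -2u + 2v:
  (91/6, 31/3) → P = -29/3
  (35/48, 17/24) → P = -1/24
  (0, 1) → P = 2
The feasible region is unbounded (it extends along (0, 1), (1, 2)), but P strictly increases along every unbounded feasible direction, so there is no improving ray and the minimum is attained at a vertex.

At the optimal vertex, 2u - v = 20 and 6u - 9v = -2.
Solving simultaneously gives u = 91/6, v = 31/3.

u = 91/6, v = 31/3, minimum P = -29/3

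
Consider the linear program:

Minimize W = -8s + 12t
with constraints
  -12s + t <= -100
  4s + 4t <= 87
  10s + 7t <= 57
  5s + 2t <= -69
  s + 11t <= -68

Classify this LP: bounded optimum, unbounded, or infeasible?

From the feasible point (131/29, -1328/29), moving in the direction (-1, -12) keeps every constraint satisfied while W decreases without bound.

unbounded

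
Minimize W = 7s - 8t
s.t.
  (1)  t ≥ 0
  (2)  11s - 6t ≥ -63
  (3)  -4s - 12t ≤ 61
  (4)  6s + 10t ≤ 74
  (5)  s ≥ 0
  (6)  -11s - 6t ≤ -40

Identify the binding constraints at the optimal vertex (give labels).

(4) and (5)

Feasible corners and W = 7s - 8t:
  (37/3, 0) → W = 259/3
  (40/11, 0) → W = 280/11
  (0, 37/5) → W = -296/5
  (0, 20/3) → W = -160/3

The minimum is at (0, 37/5). Substituting into each constraint, equality holds for (4) and (5); the remaining constraints have slack.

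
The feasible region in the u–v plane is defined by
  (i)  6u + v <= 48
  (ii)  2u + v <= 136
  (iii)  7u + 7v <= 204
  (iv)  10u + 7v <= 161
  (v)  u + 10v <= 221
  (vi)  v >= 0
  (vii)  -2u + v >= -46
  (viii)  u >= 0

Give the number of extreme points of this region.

5

The feasible vertices (each the meet of two boundaries and inside every other half-plane) are:
  (175/32, 243/16)
  (8, 0)
  (21/31, 683/31)
  (0, 221/10)
  (0, 0)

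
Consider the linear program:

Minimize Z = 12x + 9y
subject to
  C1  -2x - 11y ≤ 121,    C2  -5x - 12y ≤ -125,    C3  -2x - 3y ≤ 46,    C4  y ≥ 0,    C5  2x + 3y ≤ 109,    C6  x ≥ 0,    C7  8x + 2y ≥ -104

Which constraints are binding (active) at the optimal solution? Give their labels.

Extreme points and Z = 12x + 9y:
  (25, 0) → Z = 300
  (0, 125/12) → Z = 375/4
  (109/2, 0) → Z = 654
  (0, 109/3) → Z = 327

The minimum is at (0, 125/12). Substituting into each constraint, equality holds for C2 and C6; the remaining constraints have slack.

C2 and C6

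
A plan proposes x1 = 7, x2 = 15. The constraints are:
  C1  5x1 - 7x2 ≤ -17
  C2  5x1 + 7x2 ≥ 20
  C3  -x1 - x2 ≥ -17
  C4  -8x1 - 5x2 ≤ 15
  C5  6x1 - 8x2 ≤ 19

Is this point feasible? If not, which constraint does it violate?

not feasible — violates C3

Constraint C3: -x1 - x2 = -22, which is not ≥ -17. All other constraints are satisfied.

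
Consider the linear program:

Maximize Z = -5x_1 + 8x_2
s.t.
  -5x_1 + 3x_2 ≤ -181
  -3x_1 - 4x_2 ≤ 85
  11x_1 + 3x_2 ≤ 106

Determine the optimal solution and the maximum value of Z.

x_1 = 287/16, x_2 = -487/16, maximum Z = -5331/16

Corner points and Z = -5x_1 + 8x_2:
  (469/29, -968/29) → Z = -10089/29
  (287/16, -487/16) → Z = -5331/16
  (97/5, -179/5) → Z = -1917/5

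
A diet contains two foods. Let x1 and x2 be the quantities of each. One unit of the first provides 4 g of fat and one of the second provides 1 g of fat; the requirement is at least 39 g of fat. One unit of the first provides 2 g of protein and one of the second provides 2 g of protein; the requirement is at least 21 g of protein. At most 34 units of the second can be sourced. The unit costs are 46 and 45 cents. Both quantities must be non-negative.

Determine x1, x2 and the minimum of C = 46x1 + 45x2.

The feasible region is unbounded (it extends along (1, 0)), but C strictly increases along every unbounded feasible direction, so there is no improving ray and the minimum is attained at a vertex.

The binding constraints are 4x1 + x2 = 39 and 2x1 + 2x2 = 21.
Solving simultaneously gives x1 = 19/2, x2 = 1.

x1 = 19/2, x2 = 1, minimum C = 482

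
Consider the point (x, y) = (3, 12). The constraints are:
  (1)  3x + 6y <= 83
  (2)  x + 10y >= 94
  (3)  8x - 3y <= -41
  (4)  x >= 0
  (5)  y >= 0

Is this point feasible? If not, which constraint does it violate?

not feasible — violates (3)

Constraint (3): 8x - 3y = -12, which is not ≤ -41. All other constraints are satisfied.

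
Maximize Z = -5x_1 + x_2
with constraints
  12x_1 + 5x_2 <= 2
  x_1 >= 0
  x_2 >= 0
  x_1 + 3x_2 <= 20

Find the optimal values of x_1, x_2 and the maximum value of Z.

x_1 = 0, x_2 = 2/5, maximum Z = 2/5

Corner points and Z = -5x_1 + x_2:
  (0, 2/5) → Z = 2/5
  (1/6, 0) → Z = -5/6
  (0, 0) → Z = 0

At the optimal vertex, 12x_1 + 5x_2 = 2 and x_1 = 0.
Solving simultaneously gives x_1 = 0, x_2 = 2/5.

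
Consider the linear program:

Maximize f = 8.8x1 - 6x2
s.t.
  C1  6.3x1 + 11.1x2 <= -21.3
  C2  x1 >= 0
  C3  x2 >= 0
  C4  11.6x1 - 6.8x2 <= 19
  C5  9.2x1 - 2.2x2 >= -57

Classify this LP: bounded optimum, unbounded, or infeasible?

infeasible

The boundaries 6.3x1 + 11.1x2 = -21.3 and x1 = 0 meet at (0, -71/37), but that point violates x2 ≥ 0. Every candidate vertex is excluded by some other constraint, so the feasible region is empty.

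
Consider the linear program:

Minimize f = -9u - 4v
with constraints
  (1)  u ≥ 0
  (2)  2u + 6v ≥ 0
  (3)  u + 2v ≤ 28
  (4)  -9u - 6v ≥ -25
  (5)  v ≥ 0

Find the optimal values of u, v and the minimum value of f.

u = 25/9, v = 0, minimum f = -25

Extreme points and f = -9u - 4v:
  (0, 0) → f = 0
  (0, 25/6) → f = -50/3
  (25/9, 0) → f = -25

The optimum lies where -9u - 6v = -25 and v = 0.
Solving simultaneously gives u = 25/9, v = 0.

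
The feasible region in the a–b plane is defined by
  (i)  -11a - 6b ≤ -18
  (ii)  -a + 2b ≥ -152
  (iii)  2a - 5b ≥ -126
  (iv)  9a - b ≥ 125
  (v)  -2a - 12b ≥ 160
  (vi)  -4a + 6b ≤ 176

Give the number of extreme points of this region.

4

Pairwise boundary intersections that survive every other constraint:
  (237/7, -827/14)
  (768/65, -1213/65)
  (94, -29)
  (134/11, -169/11)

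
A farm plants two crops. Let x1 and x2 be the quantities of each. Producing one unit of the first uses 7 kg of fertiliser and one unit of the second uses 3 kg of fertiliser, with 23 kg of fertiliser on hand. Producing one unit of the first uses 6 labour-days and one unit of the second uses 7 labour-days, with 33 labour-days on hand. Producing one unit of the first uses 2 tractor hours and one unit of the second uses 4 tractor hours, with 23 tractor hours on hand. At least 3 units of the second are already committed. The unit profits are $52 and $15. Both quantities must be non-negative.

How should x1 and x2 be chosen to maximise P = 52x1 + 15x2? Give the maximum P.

x1 = 2, x2 = 3, maximum P = 149

At the optimal vertex, 7x1 + 3x2 = 23 and 6x1 + 7x2 = 33.
Solving simultaneously gives x1 = 2, x2 = 3.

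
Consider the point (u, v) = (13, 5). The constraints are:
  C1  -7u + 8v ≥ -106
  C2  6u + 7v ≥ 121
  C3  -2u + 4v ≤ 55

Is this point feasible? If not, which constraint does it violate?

Constraint C2: 6u + 7v = 113, which is not ≥ 121. All other constraints are satisfied.

not feasible — violates C2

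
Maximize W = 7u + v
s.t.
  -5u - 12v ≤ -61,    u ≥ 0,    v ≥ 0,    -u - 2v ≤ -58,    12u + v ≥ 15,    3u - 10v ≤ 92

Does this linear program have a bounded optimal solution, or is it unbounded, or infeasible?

unbounded

From the feasible point (0, 29), moving in the direction (0, 1) keeps every constraint satisfied while W increases without bound.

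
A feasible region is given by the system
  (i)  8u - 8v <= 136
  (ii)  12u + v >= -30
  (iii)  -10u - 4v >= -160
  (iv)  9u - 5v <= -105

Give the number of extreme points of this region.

3

Of the 6 pairwise boundary intersections, those satisfying every inequality are:
  (-140/19, 1110/19)
  (-85/23, 330/23)
  (190/43, 1245/43)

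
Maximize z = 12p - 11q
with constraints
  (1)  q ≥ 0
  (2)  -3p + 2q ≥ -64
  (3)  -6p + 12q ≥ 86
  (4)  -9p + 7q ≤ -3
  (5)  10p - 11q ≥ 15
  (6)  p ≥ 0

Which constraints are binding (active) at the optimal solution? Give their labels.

Feasible corners and z = 12p - 11q:
  (235/6, 107/4) → z = 703/4
  (674/13, 595/13) → z = 1543/13
  (563/27, 475/27) → z = 1531/27

The maximum is at (235/6, 107/4). Substituting into each constraint, equality holds for (2) and (3); the remaining constraints have slack.

(2) and (3)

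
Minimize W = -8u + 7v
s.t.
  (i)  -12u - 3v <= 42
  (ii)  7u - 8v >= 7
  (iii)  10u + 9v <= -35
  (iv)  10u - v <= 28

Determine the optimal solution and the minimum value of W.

Extreme points and W = -8u + 7v:
  (-35/13, -42/13) → W = -14/13
  (1, -18) → W = -134
  (-217/143, -315/143) → W = -469/143
  (217/100, -63/10) → W = -3073/50

The optimum lies where -12u - 3v = 42 and 10u - v = 28.
Solving simultaneously gives u = 1, v = -18.

u = 1, v = -18, minimum W = -134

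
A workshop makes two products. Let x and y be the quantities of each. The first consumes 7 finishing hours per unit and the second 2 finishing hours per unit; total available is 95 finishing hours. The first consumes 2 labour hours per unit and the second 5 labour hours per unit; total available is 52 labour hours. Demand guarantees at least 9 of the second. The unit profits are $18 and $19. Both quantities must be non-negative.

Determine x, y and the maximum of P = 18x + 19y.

x = 7/2, y = 9, maximum P = 234

Corner points and P = 18x + 19y:
  (0, 52/5) → P = 988/5
  (0, 9) → P = 171
  (7/2, 9) → P = 234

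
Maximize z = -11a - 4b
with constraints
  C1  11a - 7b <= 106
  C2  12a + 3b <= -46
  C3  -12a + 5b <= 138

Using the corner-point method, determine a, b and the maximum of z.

Corner points and z = -11a - 4b:
  (-4/117, -1778/117) → z = 7156/117
  (-1496/29, -2790/29) → z = 27616/29
  (-161/24, 23/2) → z = 667/24

a = -1496/29, b = -2790/29, maximum z = 27616/29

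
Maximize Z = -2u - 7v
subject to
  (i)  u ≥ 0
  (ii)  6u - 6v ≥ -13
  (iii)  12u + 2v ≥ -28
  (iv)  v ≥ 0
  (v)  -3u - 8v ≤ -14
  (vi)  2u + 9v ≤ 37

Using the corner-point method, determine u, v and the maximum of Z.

Extreme points and Z = -2u - 7v:
  (0, 13/6) → Z = -91/6
  (0, 7/4) → Z = -49/4
  (35/22, 124/33) → Z = -973/33
  (14/3, 0) → Z = -28/3
  (37/2, 0) → Z = -37

At the optimal vertex, v = 0 and -3u - 8v = -14.
Solving simultaneously gives u = 14/3, v = 0.

u = 14/3, v = 0, maximum Z = -28/3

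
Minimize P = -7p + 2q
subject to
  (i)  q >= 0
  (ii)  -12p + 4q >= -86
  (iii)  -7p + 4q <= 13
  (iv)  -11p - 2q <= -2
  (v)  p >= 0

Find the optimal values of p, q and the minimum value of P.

Vertices and P = -7p + 2q:
  (43/6, 0) → P = -301/6
  (2/11, 0) → P = -14/11
  (99/5, 379/10) → P = -314/5
  (0, 13/4) → P = 13/2
  (0, 1) → P = 2

p = 99/5, q = 379/10, minimum P = -314/5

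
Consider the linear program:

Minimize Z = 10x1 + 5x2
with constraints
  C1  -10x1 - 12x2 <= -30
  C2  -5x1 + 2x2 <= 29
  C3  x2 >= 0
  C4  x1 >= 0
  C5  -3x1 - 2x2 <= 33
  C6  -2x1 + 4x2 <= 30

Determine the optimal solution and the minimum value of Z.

x1 = 0, x2 = 5/2, minimum Z = 25/2

The feasible region is unbounded (it extends along (2, 1), (1, 0)), but Z strictly increases along every unbounded feasible direction, so there is no improving ray and the minimum is attained at a vertex.

At the optimal vertex, -10x1 - 12x2 = -30 and x1 = 0.
Solving simultaneously gives x1 = 0, x2 = 5/2.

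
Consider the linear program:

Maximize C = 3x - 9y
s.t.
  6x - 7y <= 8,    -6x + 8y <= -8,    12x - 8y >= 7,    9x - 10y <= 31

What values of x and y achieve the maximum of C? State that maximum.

x = -5/12, y = -3/2, maximum C = 49/4

Extreme points and C = 3x - 9y:
  (4/3, 0) → C = 4
  (-5/12, -3/2) → C = 49/4
  (-1/6, -9/8) → C = 77/8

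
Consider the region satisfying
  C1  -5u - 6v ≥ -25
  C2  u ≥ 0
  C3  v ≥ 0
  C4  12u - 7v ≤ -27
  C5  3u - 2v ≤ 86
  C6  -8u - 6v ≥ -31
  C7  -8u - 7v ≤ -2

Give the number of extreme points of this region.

3

The feasible vertices (each the meet of two boundaries and inside every other half-plane) are:
  (0, 25/6)
  (13/107, 435/107)
  (0, 27/7)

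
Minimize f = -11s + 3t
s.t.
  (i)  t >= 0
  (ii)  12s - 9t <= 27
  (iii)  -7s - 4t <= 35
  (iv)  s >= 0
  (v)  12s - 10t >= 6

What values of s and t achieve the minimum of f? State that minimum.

Feasible corners and f = -11s + 3t:
  (9/4, 0) → f = -99/4
  (1/2, 0) → f = -11/2
  (18, 21) → f = -135

At the optimal vertex, 12s - 9t = 27 and 12s - 10t = 6.
Solving simultaneously gives s = 18, t = 21.

s = 18, t = 21, minimum f = -135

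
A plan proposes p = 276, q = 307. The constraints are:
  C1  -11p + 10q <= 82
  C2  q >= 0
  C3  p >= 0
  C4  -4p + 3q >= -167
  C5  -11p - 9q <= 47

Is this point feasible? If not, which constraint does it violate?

not feasible — violates C4

Constraint C4: -4p + 3q = -183, which is not ≥ -167. All other constraints are satisfied.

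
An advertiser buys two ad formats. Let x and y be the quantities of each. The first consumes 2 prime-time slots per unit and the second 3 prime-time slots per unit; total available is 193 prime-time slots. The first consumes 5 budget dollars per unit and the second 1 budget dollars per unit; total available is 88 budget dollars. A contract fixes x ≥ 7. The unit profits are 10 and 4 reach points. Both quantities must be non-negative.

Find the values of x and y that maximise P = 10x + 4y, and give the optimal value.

Corner points and P = 10x + 4y:
  (88/5, 0) → P = 176
  (7, 0) → P = 70
  (7, 53) → P = 282

The optimum lies where 5x + y = 88 and x = 7.
Solving simultaneously gives x = 7, y = 53.

x = 7, y = 53, maximum P = 282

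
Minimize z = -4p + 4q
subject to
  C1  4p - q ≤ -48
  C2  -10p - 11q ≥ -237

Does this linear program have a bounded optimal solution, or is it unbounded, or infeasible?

unbounded

From the feasible point (-97/18, 238/9), moving in the direction (-1, -4) keeps every constraint satisfied while z decreases without bound.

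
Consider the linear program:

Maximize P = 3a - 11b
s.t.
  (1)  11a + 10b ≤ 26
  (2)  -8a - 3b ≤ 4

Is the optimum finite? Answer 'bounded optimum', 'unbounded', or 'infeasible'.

From the feasible point (-118/47, 252/47), moving in the direction (3, -8) keeps every constraint satisfied while P increases without bound.

unbounded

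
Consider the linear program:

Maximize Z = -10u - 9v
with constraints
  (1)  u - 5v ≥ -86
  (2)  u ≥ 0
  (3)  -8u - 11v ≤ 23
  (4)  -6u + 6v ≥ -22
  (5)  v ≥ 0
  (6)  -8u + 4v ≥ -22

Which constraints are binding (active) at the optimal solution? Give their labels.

Corner points and Z = -10u - 9v:
  (0, 86/5) → Z = -774/5
  (227/18, 355/18) → Z = -5465/18
  (0, 0) → Z = 0
  (11/4, 0) → Z = -55/2

The maximum is at (0, 0). Substituting into each constraint, equality holds for (2) and (5); the remaining constraints have slack.

(2) and (5)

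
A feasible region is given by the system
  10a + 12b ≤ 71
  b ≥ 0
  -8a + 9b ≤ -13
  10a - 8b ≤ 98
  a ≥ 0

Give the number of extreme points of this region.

Pairwise boundary intersections that survive every other constraint:
  (71/10, 0)
  (265/62, 73/31)
  (13/8, 0)

3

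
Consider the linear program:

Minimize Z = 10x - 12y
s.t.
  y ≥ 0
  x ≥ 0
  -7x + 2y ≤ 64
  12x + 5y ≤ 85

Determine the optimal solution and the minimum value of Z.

x = 0, y = 17, minimum Z = -204

Corner points and Z = 10x - 12y:
  (0, 0) → Z = 0
  (85/12, 0) → Z = 425/6
  (0, 17) → Z = -204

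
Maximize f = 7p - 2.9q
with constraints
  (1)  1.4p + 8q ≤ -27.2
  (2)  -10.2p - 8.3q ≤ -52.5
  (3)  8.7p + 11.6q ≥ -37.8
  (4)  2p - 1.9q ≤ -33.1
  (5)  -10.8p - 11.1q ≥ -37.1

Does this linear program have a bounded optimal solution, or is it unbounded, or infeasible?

infeasible

The boundaries -10.2p - 8.3q = -52.5 and 8.7p + 11.6q = -37.8 meet at (30758/1537, -28077/1537), but that point violates 2p - 1.9q ≤ -33.1. Every candidate vertex is excluded by some other constraint, so the feasible region is empty.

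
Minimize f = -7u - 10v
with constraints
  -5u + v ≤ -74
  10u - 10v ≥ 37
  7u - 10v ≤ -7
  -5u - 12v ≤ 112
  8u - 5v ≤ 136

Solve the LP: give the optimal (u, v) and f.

Vertices and f = -7u - 10v:
  (703/40, 111/8) → f = -10471/40
  (747/43, 553/43) → f = -10759/43
  (235/6, 532/15) → f = -3773/6
  (31, 112/5) → f = -441

At the optimal vertex, 10u - 10v = 37 and 8u - 5v = 136.
Solving simultaneously gives u = 235/6, v = 532/15.

u = 235/6, v = 532/15, minimum f = -3773/6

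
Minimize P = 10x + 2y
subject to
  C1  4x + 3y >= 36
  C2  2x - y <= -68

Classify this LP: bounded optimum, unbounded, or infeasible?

From the feasible point (-84/5, 172/5), moving in the direction (-3, 4) keeps every constraint satisfied while P decreases without bound.

unbounded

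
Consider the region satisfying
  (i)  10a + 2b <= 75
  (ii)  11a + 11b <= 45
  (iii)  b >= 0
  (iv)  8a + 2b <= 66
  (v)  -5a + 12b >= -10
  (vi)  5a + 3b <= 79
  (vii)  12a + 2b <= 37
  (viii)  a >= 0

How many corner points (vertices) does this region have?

5

The feasible vertices (each the meet of two boundaries and inside every other half-plane) are:
  (317/110, 133/110)
  (0, 45/11)
  (2, 0)
  (0, 0)
  (232/77, 65/154)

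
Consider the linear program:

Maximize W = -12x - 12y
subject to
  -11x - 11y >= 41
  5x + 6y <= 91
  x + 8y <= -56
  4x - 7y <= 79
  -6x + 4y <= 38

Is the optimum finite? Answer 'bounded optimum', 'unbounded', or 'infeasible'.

Corner points and W = -12x - 12y:
  (288/77, -575/77) → W = 492/11
  (582/121, -1033/121) → W = 492/11
  (-132/13, -149/26) → W = 2478/13
  (-291/13, -313/13) → W = 7248/13
The feasible region has finitely many vertices and no improving ray; the maximum is 7248/13 at (-291/13, -313/13).

bounded optimum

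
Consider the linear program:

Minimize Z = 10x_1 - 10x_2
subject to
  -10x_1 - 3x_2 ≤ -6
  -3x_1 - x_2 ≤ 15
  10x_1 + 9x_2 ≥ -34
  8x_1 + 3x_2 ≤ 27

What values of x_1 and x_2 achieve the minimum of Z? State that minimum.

x_1 = -21/2, x_2 = 37, minimum Z = -475

Corner points and Z = 10x_1 - 10x_2:
  (13/5, -20/3) → Z = 278/3
  (-21/2, 37) → Z = -475
  (115/14, -271/21) → Z = 4435/21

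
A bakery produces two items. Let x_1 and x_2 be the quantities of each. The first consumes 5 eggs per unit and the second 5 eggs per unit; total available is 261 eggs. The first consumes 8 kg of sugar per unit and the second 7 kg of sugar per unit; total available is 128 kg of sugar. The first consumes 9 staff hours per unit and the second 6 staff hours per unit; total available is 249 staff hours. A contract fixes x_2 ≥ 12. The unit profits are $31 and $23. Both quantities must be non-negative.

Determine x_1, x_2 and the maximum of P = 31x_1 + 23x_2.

x_1 = 11/2, x_2 = 12, maximum P = 893/2

Vertices and P = 31x_1 + 23x_2:
  (0, 128/7) → P = 2944/7
  (0, 12) → P = 276
  (11/2, 12) → P = 893/2

At the optimal vertex, 8x_1 + 7x_2 = 128 and x_2 = 12.
Solving simultaneously gives x_1 = 11/2, x_2 = 12.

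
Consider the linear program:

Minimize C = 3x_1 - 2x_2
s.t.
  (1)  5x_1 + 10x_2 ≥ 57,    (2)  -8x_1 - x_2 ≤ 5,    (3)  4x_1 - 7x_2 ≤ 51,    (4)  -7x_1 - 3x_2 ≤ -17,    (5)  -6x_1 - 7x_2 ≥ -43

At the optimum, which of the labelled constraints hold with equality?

Extreme points and C = 3x_1 - 2x_2:
  (-1/55, 314/55) → C = -631/55
  (31/25, 127/25) → C = -161/25
  (-10/31, 199/31) → C = -428/31

The minimum is at (-10/31, 199/31). Substituting into each constraint, equality holds for (4) and (5); the remaining constraints have slack.

(4) and (5)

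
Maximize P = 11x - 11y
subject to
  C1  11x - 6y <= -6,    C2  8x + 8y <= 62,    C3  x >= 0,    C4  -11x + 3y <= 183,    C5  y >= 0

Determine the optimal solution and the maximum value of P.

x = 0, y = 1, maximum P = -11

Extreme points and P = 11x - 11y:
  (81/34, 365/68) → P = -2233/68
  (0, 1) → P = -11
  (0, 31/4) → P = -341/4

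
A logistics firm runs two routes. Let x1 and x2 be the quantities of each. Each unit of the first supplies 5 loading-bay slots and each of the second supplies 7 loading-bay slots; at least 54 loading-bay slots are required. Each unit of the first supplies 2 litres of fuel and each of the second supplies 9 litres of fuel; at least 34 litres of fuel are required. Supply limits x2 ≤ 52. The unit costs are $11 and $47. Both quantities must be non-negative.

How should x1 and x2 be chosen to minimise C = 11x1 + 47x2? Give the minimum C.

Vertices and C = 11x1 + 47x2:
  (0, 54/7) → C = 2538/7
  (0, 52) → C = 2444
  (17, 0) → C = 187
  (8, 2) → C = 182
The feasible region is unbounded (it extends along (1, 0)), but C strictly increases along every unbounded feasible direction, so there is no improving ray and the minimum is attained at a vertex.

The binding constraints are 5x1 + 7x2 = 54 and 2x1 + 9x2 = 34.
Solving simultaneously gives x1 = 8, x2 = 2.

x1 = 8, x2 = 2, minimum C = 182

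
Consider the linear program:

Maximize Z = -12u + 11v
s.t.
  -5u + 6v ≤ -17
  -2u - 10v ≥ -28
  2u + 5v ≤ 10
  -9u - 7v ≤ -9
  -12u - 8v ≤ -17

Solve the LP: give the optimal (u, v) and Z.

The feasible region is unbounded (it extends along (7, -9), (5, -2)), but Z strictly decreases along every unbounded feasible direction, so there is no improving ray and the maximum is attained at a vertex.

At the optimal vertex, -5u + 6v = -17 and -12u - 8v = -17.
Solving simultaneously gives u = 17/8, v = -17/16.

u = 17/8, v = -17/16, maximum Z = -595/16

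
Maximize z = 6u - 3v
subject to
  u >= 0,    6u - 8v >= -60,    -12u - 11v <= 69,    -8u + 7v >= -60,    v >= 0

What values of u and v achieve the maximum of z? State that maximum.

Vertices and z = 6u - 3v:
  (0, 15/2) → z = -45/2
  (0, 0) → z = 0
  (450/11, 420/11) → z = 1440/11
  (15/2, 0) → z = 45

u = 450/11, v = 420/11, maximum z = 1440/11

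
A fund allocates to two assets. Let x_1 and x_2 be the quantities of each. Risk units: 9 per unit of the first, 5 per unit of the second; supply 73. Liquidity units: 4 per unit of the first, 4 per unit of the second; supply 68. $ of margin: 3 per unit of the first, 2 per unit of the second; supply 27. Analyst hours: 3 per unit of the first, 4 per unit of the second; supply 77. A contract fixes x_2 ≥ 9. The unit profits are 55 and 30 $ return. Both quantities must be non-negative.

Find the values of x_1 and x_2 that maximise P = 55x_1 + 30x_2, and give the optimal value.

x_1 = 3, x_2 = 9, maximum P = 435

Feasible corners and P = 55x_1 + 30x_2:
  (0, 27/2) → P = 405
  (0, 9) → P = 270
  (3, 9) → P = 435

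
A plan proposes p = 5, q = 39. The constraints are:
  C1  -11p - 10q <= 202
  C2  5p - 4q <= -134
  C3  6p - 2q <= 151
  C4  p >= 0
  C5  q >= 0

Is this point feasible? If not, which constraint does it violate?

Constraint C2: 5p - 4q = -131, which is not ≤ -134. All other constraints are satisfied.

not feasible — violates C2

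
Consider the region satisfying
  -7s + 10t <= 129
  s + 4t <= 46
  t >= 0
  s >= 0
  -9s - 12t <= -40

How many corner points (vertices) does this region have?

4

Intersecting each pair of boundary lines and keeping only the points that satisfy every inequality leaves:
  (46, 0)
  (0, 23/2)
  (40/9, 0)
  (0, 10/3)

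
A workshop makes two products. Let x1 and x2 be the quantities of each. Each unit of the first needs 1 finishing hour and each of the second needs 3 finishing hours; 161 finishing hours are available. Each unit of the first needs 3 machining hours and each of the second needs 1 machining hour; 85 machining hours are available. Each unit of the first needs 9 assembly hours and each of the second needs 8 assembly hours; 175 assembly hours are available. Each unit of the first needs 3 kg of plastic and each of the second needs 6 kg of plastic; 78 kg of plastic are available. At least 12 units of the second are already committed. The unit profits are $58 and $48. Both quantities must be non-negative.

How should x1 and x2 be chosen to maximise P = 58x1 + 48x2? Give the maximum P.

x1 = 2, x2 = 12, maximum P = 692

Feasible corners and P = 58x1 + 48x2:
  (0, 13) → P = 624
  (0, 12) → P = 576
  (2, 12) → P = 692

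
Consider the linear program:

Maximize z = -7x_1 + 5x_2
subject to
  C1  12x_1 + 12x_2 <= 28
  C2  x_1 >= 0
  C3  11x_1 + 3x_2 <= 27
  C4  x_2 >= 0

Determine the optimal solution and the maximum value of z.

x_1 = 0, x_2 = 7/3, maximum z = 35/3

Corner points and z = -7x_1 + 5x_2:
  (0, 7/3) → z = 35/3
  (7/3, 0) → z = -49/3
  (0, 0) → z = 0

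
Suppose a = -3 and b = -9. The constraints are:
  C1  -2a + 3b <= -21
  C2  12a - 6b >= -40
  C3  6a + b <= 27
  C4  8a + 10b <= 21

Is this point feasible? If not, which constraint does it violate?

feasible

C1: -21 ≤ -21 ✓
C2: 18 ≥ -40 ✓
C3: -27 ≤ 27 ✓
C4: -114 ≤ 21 ✓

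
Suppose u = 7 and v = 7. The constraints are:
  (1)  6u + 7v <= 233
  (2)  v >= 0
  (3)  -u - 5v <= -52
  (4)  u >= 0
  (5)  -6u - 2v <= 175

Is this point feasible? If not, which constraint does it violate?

Constraint (3): -u - 5v = -42, which is not ≤ -52. All other constraints are satisfied.

not feasible — violates (3)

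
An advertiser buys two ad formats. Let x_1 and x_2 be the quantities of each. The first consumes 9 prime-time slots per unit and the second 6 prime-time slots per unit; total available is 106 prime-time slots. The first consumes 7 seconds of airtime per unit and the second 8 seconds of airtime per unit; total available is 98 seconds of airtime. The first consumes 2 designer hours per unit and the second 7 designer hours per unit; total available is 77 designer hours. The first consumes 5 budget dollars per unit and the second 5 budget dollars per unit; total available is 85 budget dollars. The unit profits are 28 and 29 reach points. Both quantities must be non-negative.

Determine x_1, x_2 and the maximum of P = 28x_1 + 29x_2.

Corner points and P = 28x_1 + 29x_2:
  (0, 0) → P = 0
  (0, 11) → P = 319
  (106/9, 0) → P = 2968/9
  (26/3, 14/3) → P = 378
  (70/33, 343/33) → P = 3969/11

The binding constraints are 9x_1 + 6x_2 = 106 and 7x_1 + 8x_2 = 98.
Solving simultaneously gives x_1 = 26/3, x_2 = 14/3.

x_1 = 26/3, x_2 = 14/3, maximum P = 378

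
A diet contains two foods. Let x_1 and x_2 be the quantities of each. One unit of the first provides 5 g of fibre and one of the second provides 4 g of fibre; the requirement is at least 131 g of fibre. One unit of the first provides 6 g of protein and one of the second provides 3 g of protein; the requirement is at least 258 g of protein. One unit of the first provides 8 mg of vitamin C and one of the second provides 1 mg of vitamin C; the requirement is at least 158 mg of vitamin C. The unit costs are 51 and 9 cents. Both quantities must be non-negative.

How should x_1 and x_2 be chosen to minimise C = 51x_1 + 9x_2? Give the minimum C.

x_1 = 12, x_2 = 62, minimum C = 1170

Extreme points and C = 51x_1 + 9x_2:
  (0, 158) → C = 1422
  (43, 0) → C = 2193
  (12, 62) → C = 1170
The feasible region is unbounded (it extends along (0, 1), (1, 0)), but C strictly increases along every unbounded feasible direction, so there is no improving ray and the minimum is attained at a vertex.

At the optimal vertex, 6x_1 + 3x_2 = 258 and 8x_1 + x_2 = 158.
Solving simultaneously gives x_1 = 12, x_2 = 62.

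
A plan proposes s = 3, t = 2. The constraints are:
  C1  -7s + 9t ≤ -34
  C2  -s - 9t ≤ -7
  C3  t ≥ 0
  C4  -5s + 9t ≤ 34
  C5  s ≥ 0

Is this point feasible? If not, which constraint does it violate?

not feasible — violates C1

Constraint C1: -7s + 9t = -3, which is not ≤ -34. All other constraints are satisfied.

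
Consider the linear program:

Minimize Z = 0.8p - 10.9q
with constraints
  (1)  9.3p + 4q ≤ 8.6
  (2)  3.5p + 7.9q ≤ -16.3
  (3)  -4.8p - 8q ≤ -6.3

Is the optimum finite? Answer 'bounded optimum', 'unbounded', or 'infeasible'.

The boundaries 9.3p + 4q = 8.6 and 3.5p + 7.9q = -16.3 meet at (13314/5947, -18169/5947), but that point violates -4.8p - 8q ≤ -6.3. Every candidate vertex is excluded by some other constraint, so the feasible region is empty.

infeasible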